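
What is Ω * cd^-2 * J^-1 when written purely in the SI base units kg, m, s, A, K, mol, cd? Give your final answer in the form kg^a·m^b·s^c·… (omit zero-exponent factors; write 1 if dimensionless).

Ω = kg·m²·s⁻³·A⁻².
J = kg·m²·s⁻².
So J⁻¹ = kg⁻¹·m⁻²·s².
Combining: Ω·cd⁻²·J⁻¹ = (kg·m²·s⁻³·A⁻²) · cd⁻² · (kg⁻¹·m⁻²·s²) = s⁻¹·A⁻²·cd⁻².

s⁻¹·A⁻²·cd⁻²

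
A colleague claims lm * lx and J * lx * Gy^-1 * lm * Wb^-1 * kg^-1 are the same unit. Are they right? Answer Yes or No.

No

Left side:
  lm = cd·sr = cd (luminous flux; sr is dimensionless).
  lx = lm/m² (illuminance = luminous flux per area),
      = m⁻²·cd.
  Combining: lm·lx = cd · (m⁻²·cd) = m⁻²·cd².
Right side:
  J = kg·m²·s⁻².
  lx = m⁻²·cd.
  Gy = m²·s⁻².
  So Gy⁻¹ = m⁻²·s².
  lm = cd.
  Wb = kg·m²·s⁻²·A⁻¹.
  So Wb⁻¹ = kg⁻¹·m⁻²·s²·A.
  Combining: J·lx·Gy⁻¹·lm·Wb⁻¹·kg⁻¹ = (kg·m²·s⁻²) · (m⁻²·cd) · (m⁻²·s²) · cd · (kg⁻¹·m⁻²·s²·A) · kg⁻¹ = kg⁻¹·m⁻⁴·s²·A·cd².
Left is m⁻²·cd²; right is kg⁻¹·m⁻⁴·s²·A·cd² — different.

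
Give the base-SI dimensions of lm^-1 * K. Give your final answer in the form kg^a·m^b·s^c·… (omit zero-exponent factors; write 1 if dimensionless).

K·cd⁻¹

lm = cd·sr = cd (luminous flux; sr is dimensionless).
So lm⁻¹ = cd⁻¹.
Combining: lm⁻¹·K = cd⁻¹ · K = K·cd⁻¹.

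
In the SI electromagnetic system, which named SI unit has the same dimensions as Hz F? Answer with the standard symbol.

S

Hz = s⁻¹.
F = kg⁻¹·m⁻²·s⁴·A².
Combining: Hz·F = s⁻¹ · (kg⁻¹·m⁻²·s⁴·A²) = kg⁻¹·m⁻²·s³·A².
kg⁻¹·m⁻²·s³·A² is the base-SI form of the siemens.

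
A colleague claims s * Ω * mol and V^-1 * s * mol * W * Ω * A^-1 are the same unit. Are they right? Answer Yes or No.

Yes

Left side:
  Ω = V/A (resistance = voltage per current),
      = kg·m²·s⁻³·A⁻².
  Combining: s·Ω·mol = s · (kg·m²·s⁻³·A⁻²) · mol = kg·m²·s⁻²·A⁻²·mol.
Right side:
  V = kg·m²·s⁻³·A⁻¹.
  So V⁻¹ = kg⁻¹·m⁻²·s³·A.
  W = kg·m²·s⁻³.
  Ω = kg·m²·s⁻³·A⁻².
  Combining: V⁻¹·s·mol·W·Ω·A⁻¹ = (kg⁻¹·m⁻²·s³·A) · s · mol · (kg·m²·s⁻³) · (kg·m²·s⁻³·A⁻²) · A⁻¹ = kg·m²·s⁻²·A⁻²·mol.
Both reduce to kg·m²·s⁻²·A⁻²·mol.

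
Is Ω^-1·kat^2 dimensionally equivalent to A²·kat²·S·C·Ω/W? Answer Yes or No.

No

Left side:
  Ω = kg·m²·s⁻³·A⁻².
  So Ω⁻¹ = kg⁻¹·m⁻²·s³·A².
  kat = s⁻¹·mol.
  So kat² = s⁻²·mol².
  Combining: Ω⁻¹·kat² = (kg⁻¹·m⁻²·s³·A²) · (s⁻²·mol²) = kg⁻¹·m⁻²·s·A²·mol².
Right side:
  kat = mol/s = s⁻¹·mol (catalytic activity).
  So kat² = s⁻²·mol².
  S = 1/Ω (conductance is reciprocal resistance),
      = kg⁻¹·m⁻²·s³·A².
  C = A·s = s·A (charge = current × time).
  W = J/s (power = energy per time),
      = kg·m²·s⁻³.
  So W⁻¹ = kg⁻¹·m⁻²·s³.
  Ω = V/A (resistance = voltage per current),
      = kg·m²·s⁻³·A⁻².
  Combining: A²·kat²·S·C·W⁻¹·Ω = A² · (s⁻²·mol²) · (kg⁻¹·m⁻²·s³·A²) · (s·A) · (kg⁻¹·m⁻²·s³) · (kg·m²·s⁻³·A⁻²) = kg⁻¹·m⁻²·s²·A³·mol².
Left is kg⁻¹·m⁻²·s·A²·mol²; right is kg⁻¹·m⁻²·s²·A³·mol² — different.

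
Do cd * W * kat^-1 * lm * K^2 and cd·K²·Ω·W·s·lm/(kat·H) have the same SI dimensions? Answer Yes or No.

Yes

Left side:
  W = kg·m²·s⁻³.
  kat = s⁻¹·mol.
  So kat⁻¹ = s·mol⁻¹.
  lm = cd.
  Combining: cd·W·kat⁻¹·lm·K² = cd · (kg·m²·s⁻³) · (s·mol⁻¹) · cd · K² = kg·m²·s⁻²·K²·mol⁻¹·cd².
Right side:
  kat = mol/s = s⁻¹·mol (catalytic activity).
  So kat⁻¹ = s·mol⁻¹.
  H = Wb/A (inductance = flux per current),
      = kg·m²·s⁻²·A⁻².
  So H⁻¹ = kg⁻¹·m⁻²·s²·A².
  Ω = V/A (resistance = voltage per current),
      = kg·m²·s⁻³·A⁻².
  W = J/s (power = energy per time),
      = kg·m²·s⁻³.
  lm = cd·sr = cd (luminous flux; sr is dimensionless).
  Combining: kat⁻¹·H⁻¹·cd·K²·Ω·W·s·lm = (s·mol⁻¹) · (kg⁻¹·m⁻²·s²·A²) · cd · K² · (kg·m²·s⁻³·A⁻²) · (kg·m²·s⁻³) · s · cd = kg·m²·s⁻²·K²·mol⁻¹·cd².
Both reduce to kg·m²·s⁻²·K²·mol⁻¹·cd².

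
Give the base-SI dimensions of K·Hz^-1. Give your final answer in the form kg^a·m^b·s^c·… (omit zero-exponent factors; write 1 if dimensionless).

Hz = s⁻¹.
So Hz⁻¹ = s.
Combining: K·Hz⁻¹ = K · s = s·K.

s·K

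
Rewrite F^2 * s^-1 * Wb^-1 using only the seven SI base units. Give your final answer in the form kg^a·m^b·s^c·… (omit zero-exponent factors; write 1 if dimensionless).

kg⁻³·m⁻⁶·s⁹·A⁵

F = C/V (capacitance = charge per voltage),
    = A·s/(kg·m²·s⁻³·A⁻¹) (substituting C and V),
    = kg⁻¹·m⁻²·s⁴·A².
So F² = kg⁻²·m⁻⁴·s⁸·A⁴.
Wb = V·s (flux: a volt is a weber per second),
    = kg·m²·s⁻²·A⁻¹.
So Wb⁻¹ = kg⁻¹·m⁻²·s²·A.
Combining: F²·s⁻¹·Wb⁻¹ = (kg⁻²·m⁻⁴·s⁸·A⁴) · s⁻¹ · (kg⁻¹·m⁻²·s²·A) = kg⁻³·m⁻⁶·s⁹·A⁵.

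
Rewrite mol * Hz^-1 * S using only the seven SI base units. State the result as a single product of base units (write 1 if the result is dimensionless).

Hz = 1/s = s⁻¹ (frequency is cycles per second).
So Hz⁻¹ = s.
S = 1/Ω (conductance is reciprocal resistance),
    = kg⁻¹·m⁻²·s³·A².
Combining: mol·Hz⁻¹·S = mol · s · (kg⁻¹·m⁻²·s³·A²) = kg⁻¹·m⁻²·s⁴·A²·mol.

kg⁻¹·m⁻²·s⁴·A²·mol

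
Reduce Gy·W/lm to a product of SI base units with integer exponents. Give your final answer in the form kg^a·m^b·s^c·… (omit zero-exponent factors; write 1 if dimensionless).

kg·m⁴·s⁻⁵·cd⁻¹

Gy = J/kg (absorbed dose = energy per mass),
    = m²·s⁻².
W = J/s (power = energy per time),
    = kg·m²·s⁻³.
lm = cd·sr = cd (luminous flux; sr is dimensionless).
So lm⁻¹ = cd⁻¹.
Combining: Gy·W·lm⁻¹ = (m²·s⁻²) · (kg·m²·s⁻³) · cd⁻¹ = kg·m⁴·s⁻⁵·cd⁻¹.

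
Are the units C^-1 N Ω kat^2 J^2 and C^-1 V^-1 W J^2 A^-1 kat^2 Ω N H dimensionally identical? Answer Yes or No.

Left side:
  C = s·A.
  So C⁻¹ = s⁻¹·A⁻¹.
  N = kg·m·s⁻².
  Ω = kg·m²·s⁻³·A⁻².
  kat = s⁻¹·mol.
  So kat² = s⁻²·mol².
  J = kg·m²·s⁻².
  So J² = kg²·m⁴·s⁻⁴.
  Combining: C⁻¹·N·Ω·kat²·J² = (s⁻¹·A⁻¹) · (kg·m·s⁻²) · (kg·m²·s⁻³·A⁻²) · (s⁻²·mol²) · (kg²·m⁴·s⁻⁴) = kg⁴·m⁷·s⁻¹²·A⁻³·mol².
Right side:
  C = s·A.
  So C⁻¹ = s⁻¹·A⁻¹.
  V = kg·m²·s⁻³·A⁻¹.
  So V⁻¹ = kg⁻¹·m⁻²·s³·A.
  W = kg·m²·s⁻³.
  J = kg·m²·s⁻².
  So J² = kg²·m⁴·s⁻⁴.
  kat = s⁻¹·mol.
  So kat² = s⁻²·mol².
  Ω = kg·m²·s⁻³·A⁻².
  N = kg·m·s⁻².
  H = kg·m²·s⁻²·A⁻².
  Combining: C⁻¹·V⁻¹·W·J²·A⁻¹·kat²·Ω·N·H = (s⁻¹·A⁻¹) · (kg⁻¹·m⁻²·s³·A) · (kg·m²·s⁻³) · (kg²·m⁴·s⁻⁴) · A⁻¹ · (s⁻²·mol²) · (kg·m²·s⁻³·A⁻²) · (kg·m·s⁻²) · (kg·m²·s⁻²·A⁻²) = kg⁵·m⁹·s⁻¹⁴·A⁻⁵·mol².
Left is kg⁴·m⁷·s⁻¹²·A⁻³·mol²; right is kg⁵·m⁹·s⁻¹⁴·A⁻⁵·mol² — different.

No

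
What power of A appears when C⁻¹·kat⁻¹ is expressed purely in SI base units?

C = A·s = s·A (charge = current × time).
So C⁻¹ = s⁻¹·A⁻¹.
kat = mol/s = s⁻¹·mol (catalytic activity).
So kat⁻¹ = s·mol⁻¹.
Combining: C⁻¹·kat⁻¹ = (s⁻¹·A⁻¹) · (s·mol⁻¹) = A⁻¹·mol⁻¹.
The exponent of A is -1.

-1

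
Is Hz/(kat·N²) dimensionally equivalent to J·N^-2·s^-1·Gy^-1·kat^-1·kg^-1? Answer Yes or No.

Yes

Left side:
  kat = mol/s = s⁻¹·mol (catalytic activity).
  So kat⁻¹ = s·mol⁻¹.
  N = kg·m/s² = kg·m·s⁻² (force = mass × acceleration).
  So N⁻² = kg⁻²·m⁻²·s⁴.
  Hz = 1/s = s⁻¹ (frequency is cycles per second).
  Combining: kat⁻¹·N⁻²·Hz = (s·mol⁻¹) · (kg⁻²·m⁻²·s⁴) · s⁻¹ = kg⁻²·m⁻²·s⁴·mol⁻¹.
Right side:
  J = N·m (work = force × distance),
      = kg·m²·s⁻².
  N = kg·m/s² = kg·m·s⁻² (force = mass × acceleration).
  So N⁻² = kg⁻²·m⁻²·s⁴.
  Gy = J/kg (absorbed dose = energy per mass),
      = m²·s⁻².
  So Gy⁻¹ = m⁻²·s².
  kat = mol/s = s⁻¹·mol (catalytic activity).
  So kat⁻¹ = s·mol⁻¹.
  Combining: J·N⁻²·s⁻¹·Gy⁻¹·kat⁻¹·kg⁻¹ = (kg·m²·s⁻²) · (kg⁻²·m⁻²·s⁴) · s⁻¹ · (m⁻²·s²) · (s·mol⁻¹) · kg⁻¹ = kg⁻²·m⁻²·s⁴·mol⁻¹.
Both reduce to kg⁻²·m⁻²·s⁴·mol⁻¹.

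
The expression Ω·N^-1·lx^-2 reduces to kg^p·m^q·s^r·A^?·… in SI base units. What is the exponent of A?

-2

Ω = V/A (resistance = voltage per current),
    = kg·m²·s⁻³·A⁻².
N = kg·m/s² = kg·m·s⁻² (force = mass × acceleration).
So N⁻¹ = kg⁻¹·m⁻¹·s².
lx = lm/m² (illuminance = luminous flux per area),
    = m⁻²·cd.
So lx⁻² = m⁴·cd⁻².
Combining: Ω·N⁻¹·lx⁻² = (kg·m²·s⁻³·A⁻²) · (kg⁻¹·m⁻¹·s²) · (m⁴·cd⁻²) = m⁵·s⁻¹·A⁻²·cd⁻².
The exponent of A is -2.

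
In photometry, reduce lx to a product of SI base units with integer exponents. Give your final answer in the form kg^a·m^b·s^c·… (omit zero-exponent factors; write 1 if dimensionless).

m⁻²·cd

lx = m⁻²·cd.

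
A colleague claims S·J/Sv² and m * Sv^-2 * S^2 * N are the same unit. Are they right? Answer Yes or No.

Left side:
  S = 1/Ω (conductance is reciprocal resistance),
      = kg⁻¹·m⁻²·s³·A².
  J = N·m (work = force × distance),
      = kg·m²·s⁻².
  Sv = J/kg (equivalent dose = energy per mass),
      = m²·s⁻².
  So Sv⁻² = m⁻⁴·s⁴.
  Combining: S·J·Sv⁻² = (kg⁻¹·m⁻²·s³·A²) · (kg·m²·s⁻²) · (m⁻⁴·s⁴) = m⁻⁴·s⁵·A².
Right side:
  Sv = m²·s⁻².
  So Sv⁻² = m⁻⁴·s⁴.
  S = kg⁻¹·m⁻²·s³·A².
  So S² = kg⁻²·m⁻⁴·s⁶·A⁴.
  N = kg·m·s⁻².
  Combining: m·Sv⁻²·S²·N = m · (m⁻⁴·s⁴) · (kg⁻²·m⁻⁴·s⁶·A⁴) · (kg·m·s⁻²) = kg⁻¹·m⁻⁶·s⁸·A⁴.
Left is m⁻⁴·s⁵·A²; right is kg⁻¹·m⁻⁶·s⁸·A⁴ — different.

No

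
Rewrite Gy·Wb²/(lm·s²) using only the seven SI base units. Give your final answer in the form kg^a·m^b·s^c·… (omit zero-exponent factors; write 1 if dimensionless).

kg²·m⁶·s⁻⁸·A⁻²·cd⁻¹

lm = cd.
So lm⁻¹ = cd⁻¹.
Gy = m²·s⁻².
Wb = kg·m²·s⁻²·A⁻¹.
So Wb² = kg²·m⁴·s⁻⁴·A⁻².
Combining: lm⁻¹·Gy·s⁻²·Wb² = cd⁻¹ · (m²·s⁻²) · s⁻² · (kg²·m⁴·s⁻⁴·A⁻²) = kg²·m⁶·s⁻⁸·A⁻²·cd⁻¹.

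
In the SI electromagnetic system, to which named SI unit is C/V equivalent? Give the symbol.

F

C = s·A.
V = kg·m²·s⁻³·A⁻¹.
So V⁻¹ = kg⁻¹·m⁻²·s³·A.
Combining: C·V⁻¹ = (s·A) · (kg⁻¹·m⁻²·s³·A) = kg⁻¹·m⁻²·s⁴·A².
kg⁻¹·m⁻²·s⁴·A² is the base-SI form of the farad.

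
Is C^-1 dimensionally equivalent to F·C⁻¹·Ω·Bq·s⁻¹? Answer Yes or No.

No

Left side:
  C = s·A.
  So C⁻¹ = s⁻¹·A⁻¹.
Right side:
  F = C/V (capacitance = charge per voltage),
      = A·s/(kg·m²·s⁻³·A⁻¹) (substituting C and V),
      = kg⁻¹·m⁻²·s⁴·A².
  C = A·s = s·A (charge = current × time).
  So C⁻¹ = s⁻¹·A⁻¹.
  Ω = V/A (resistance = voltage per current),
      = kg·m²·s⁻³·A⁻².
  Bq = 1/s = s⁻¹ (activity is decays per second).
  Combining: F·C⁻¹·Ω·Bq·s⁻¹ = (kg⁻¹·m⁻²·s⁴·A²) · (s⁻¹·A⁻¹) · (kg·m²·s⁻³·A⁻²) · s⁻¹ · s⁻¹ = s⁻²·A⁻¹.
Left is s⁻¹·A⁻¹; right is s⁻²·A⁻¹ — different.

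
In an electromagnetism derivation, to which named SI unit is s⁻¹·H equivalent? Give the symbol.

H = kg·m²·s⁻²·A⁻².
Combining: s⁻¹·H = s⁻¹ · (kg·m²·s⁻²·A⁻²) = kg·m²·s⁻³·A⁻².
kg·m²·s⁻³·A⁻² is the base-SI form of the ohm.

Ω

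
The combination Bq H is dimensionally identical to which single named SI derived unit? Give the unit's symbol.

Ω

Bq = 1/s = s⁻¹ (activity is decays per second).
H = Wb/A (inductance = flux per current),
    = kg·m²·s⁻²·A⁻².
Combining: Bq·H = s⁻¹ · (kg·m²·s⁻²·A⁻²) = kg·m²·s⁻³·A⁻².
kg·m²·s⁻³·A⁻² is the base-SI form of the ohm.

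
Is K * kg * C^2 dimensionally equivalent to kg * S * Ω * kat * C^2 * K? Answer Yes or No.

No

Left side:
  C = A·s = s·A (charge = current × time).
  So C² = s²·A².
  Combining: K·kg·C² = K · kg · (s²·A²) = kg·s²·A²·K.
Right side:
  S = kg⁻¹·m⁻²·s³·A².
  Ω = kg·m²·s⁻³·A⁻².
  kat = s⁻¹·mol.
  C = s·A.
  So C² = s²·A².
  Combining: kg·S·Ω·kat·C²·K = kg · (kg⁻¹·m⁻²·s³·A²) · (kg·m²·s⁻³·A⁻²) · (s⁻¹·mol) · (s²·A²) · K = kg·s·A²·K·mol.
Left is kg·s²·A²·K; right is kg·s·A²·K·mol — different.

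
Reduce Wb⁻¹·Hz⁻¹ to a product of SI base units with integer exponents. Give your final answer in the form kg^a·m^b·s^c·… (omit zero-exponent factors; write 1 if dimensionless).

Wb = kg·m²·s⁻²·A⁻¹.
So Wb⁻¹ = kg⁻¹·m⁻²·s²·A.
Hz = s⁻¹.
So Hz⁻¹ = s.
Combining: Wb⁻¹·Hz⁻¹ = (kg⁻¹·m⁻²·s²·A) · s = kg⁻¹·m⁻²·s³·A.

kg⁻¹·m⁻²·s³·A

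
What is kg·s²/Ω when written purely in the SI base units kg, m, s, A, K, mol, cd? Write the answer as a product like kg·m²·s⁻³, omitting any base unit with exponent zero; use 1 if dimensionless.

Ω = V/A (resistance = voltage per current),
    = kg·m²·s⁻³·A⁻².
So Ω⁻¹ = kg⁻¹·m⁻²·s³·A².
Combining: kg·Ω⁻¹·s² = kg · (kg⁻¹·m⁻²·s³·A²) · s² = m⁻²·s⁵·A².

m⁻²·s⁵·A²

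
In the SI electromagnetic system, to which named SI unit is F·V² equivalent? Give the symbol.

J

F = kg⁻¹·m⁻²·s⁴·A².
V = kg·m²·s⁻³·A⁻¹.
So V² = kg²·m⁴·s⁻⁶·A⁻².
Combining: F·V² = (kg⁻¹·m⁻²·s⁴·A²) · (kg²·m⁴·s⁻⁶·A⁻²) = kg·m²·s⁻².
kg·m²·s⁻² is the base-SI form of the joule.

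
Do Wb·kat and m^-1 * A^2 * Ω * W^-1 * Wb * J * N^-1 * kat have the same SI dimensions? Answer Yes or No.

Left side:
  Wb = kg·m²·s⁻²·A⁻¹.
  kat = s⁻¹·mol.
  Combining: Wb·kat = (kg·m²·s⁻²·A⁻¹) · (s⁻¹·mol) = kg·m²·s⁻³·A⁻¹·mol.
Right side:
  Ω = V/A (resistance = voltage per current),
      = kg·m²·s⁻³·A⁻².
  W = J/s (power = energy per time),
      = kg·m²·s⁻³.
  So W⁻¹ = kg⁻¹·m⁻²·s³.
  Wb = V·s (flux: a volt is a weber per second),
      = kg·m²·s⁻²·A⁻¹.
  J = N·m (work = force × distance),
      = kg·m²·s⁻².
  N = kg·m/s² = kg·m·s⁻² (force = mass × acceleration).
  So N⁻¹ = kg⁻¹·m⁻¹·s².
  kat = mol/s = s⁻¹·mol (catalytic activity).
  Combining: m⁻¹·A²·Ω·W⁻¹·Wb·J·N⁻¹·kat = m⁻¹ · A² · (kg·m²·s⁻³·A⁻²) · (kg⁻¹·m⁻²·s³) · (kg·m²·s⁻²·A⁻¹) · (kg·m²·s⁻²) · (kg⁻¹·m⁻¹·s²) · (s⁻¹·mol) = kg·m²·s⁻³·A⁻¹·mol.
Both reduce to kg·m²·s⁻³·A⁻¹·mol.

Yes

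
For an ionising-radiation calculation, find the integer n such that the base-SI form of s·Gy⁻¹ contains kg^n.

0

Gy = m²·s⁻².
So Gy⁻¹ = m⁻²·s².
Combining: s·Gy⁻¹ = s · (m⁻²·s²) = m⁻²·s³.
The exponent of kg is 0.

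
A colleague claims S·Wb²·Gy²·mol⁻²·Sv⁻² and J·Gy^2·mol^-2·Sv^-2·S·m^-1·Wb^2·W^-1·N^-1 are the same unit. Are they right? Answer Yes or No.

Left side:
  S = kg⁻¹·m⁻²·s³·A².
  Wb = kg·m²·s⁻²·A⁻¹.
  So Wb² = kg²·m⁴·s⁻⁴·A⁻².
  Gy = m²·s⁻².
  So Gy² = m⁴·s⁻⁴.
  Sv = m²·s⁻².
  So Sv⁻² = m⁻⁴·s⁴.
  Combining: S·Wb²·Gy²·mol⁻²·Sv⁻² = (kg⁻¹·m⁻²·s³·A²) · (kg²·m⁴·s⁻⁴·A⁻²) · (m⁴·s⁻⁴) · mol⁻² · (m⁻⁴·s⁴) = kg·m²·s⁻¹·mol⁻².
Right side:
  J = kg·m²·s⁻².
  Gy = m²·s⁻².
  So Gy² = m⁴·s⁻⁴.
  Sv = m²·s⁻².
  So Sv⁻² = m⁻⁴·s⁴.
  S = kg⁻¹·m⁻²·s³·A².
  Wb = kg·m²·s⁻²·A⁻¹.
  So Wb² = kg²·m⁴·s⁻⁴·A⁻².
  W = kg·m²·s⁻³.
  So W⁻¹ = kg⁻¹·m⁻²·s³.
  N = kg·m·s⁻².
  So N⁻¹ = kg⁻¹·m⁻¹·s².
  Combining: J·Gy²·mol⁻²·Sv⁻²·S·m⁻¹·Wb²·W⁻¹·N⁻¹ = (kg·m²·s⁻²) · (m⁴·s⁻⁴) · mol⁻² · (m⁻⁴·s⁴) · (kg⁻¹·m⁻²·s³·A²) · m⁻¹ · (kg²·m⁴·s⁻⁴·A⁻²) · (kg⁻¹·m⁻²·s³) · (kg⁻¹·m⁻¹·s²) = s²·mol⁻².
Left is kg·m²·s⁻¹·mol⁻²; right is s²·mol⁻² — different.

No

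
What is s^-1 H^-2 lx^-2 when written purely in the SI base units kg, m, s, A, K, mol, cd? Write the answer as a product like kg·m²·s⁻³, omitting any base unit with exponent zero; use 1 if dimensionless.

kg⁻²·s³·A⁴·cd⁻²

H = Wb/A (inductance = flux per current),
    = kg·m²·s⁻²·A⁻².
So H⁻² = kg⁻²·m⁻⁴·s⁴·A⁴.
lx = lm/m² (illuminance = luminous flux per area),
    = m⁻²·cd.
So lx⁻² = m⁴·cd⁻².
Combining: s⁻¹·H⁻²·lx⁻² = s⁻¹ · (kg⁻²·m⁻⁴·s⁴·A⁴) · (m⁴·cd⁻²) = kg⁻²·s³·A⁴·cd⁻².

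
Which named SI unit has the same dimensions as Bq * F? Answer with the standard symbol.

S

Bq = s⁻¹.
F = kg⁻¹·m⁻²·s⁴·A².
Combining: Bq·F = s⁻¹ · (kg⁻¹·m⁻²·s⁴·A²) = kg⁻¹·m⁻²·s³·A².
kg⁻¹·m⁻²·s³·A² is the base-SI form of the siemens.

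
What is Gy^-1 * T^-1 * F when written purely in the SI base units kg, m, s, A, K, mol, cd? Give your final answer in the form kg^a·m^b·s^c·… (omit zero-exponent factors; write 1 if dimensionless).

Gy = J/kg (absorbed dose = energy per mass),
    = m²·s⁻².
So Gy⁻¹ = m⁻²·s².
T = Wb/m² (flux density = flux per area),
    = kg·s⁻²·A⁻¹.
So T⁻¹ = kg⁻¹·s²·A.
F = C/V (capacitance = charge per voltage),
    = A·s/(kg·m²·s⁻³·A⁻¹) (substituting C and V),
    = kg⁻¹·m⁻²·s⁴·A².
Combining: Gy⁻¹·T⁻¹·F = (m⁻²·s²) · (kg⁻¹·s²·A) · (kg⁻¹·m⁻²·s⁴·A²) = kg⁻²·m⁻⁴·s⁸·A³.

kg⁻²·m⁻⁴·s⁸·A³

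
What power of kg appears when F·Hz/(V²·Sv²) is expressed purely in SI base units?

-3

V = kg·m²·s⁻³·A⁻¹.
So V⁻² = kg⁻²·m⁻⁴·s⁶·A².
Sv = m²·s⁻².
So Sv⁻² = m⁻⁴·s⁴.
F = kg⁻¹·m⁻²·s⁴·A².
Hz = s⁻¹.
Combining: V⁻²·Sv⁻²·F·Hz = (kg⁻²·m⁻⁴·s⁶·A²) · (m⁻⁴·s⁴) · (kg⁻¹·m⁻²·s⁴·A²) · s⁻¹ = kg⁻³·m⁻¹⁰·s¹³·A⁴.
The exponent of kg is -3.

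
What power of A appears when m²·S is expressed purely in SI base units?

2

S = kg⁻¹·m⁻²·s³·A².
Combining: m²·S = m² · (kg⁻¹·m⁻²·s³·A²) = kg⁻¹·s³·A².
The exponent of A is 2.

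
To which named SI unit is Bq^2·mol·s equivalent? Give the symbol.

kat

Bq = 1/s = s⁻¹ (activity is decays per second).
So Bq² = s⁻².
Combining: Bq²·mol·s = s⁻² · mol · s = s⁻¹·mol.
s⁻¹·mol is the base-SI form of the katal.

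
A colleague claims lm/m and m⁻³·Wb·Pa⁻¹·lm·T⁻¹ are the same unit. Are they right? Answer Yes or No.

No

Left side:
  lm = cd·sr = cd (luminous flux; sr is dimensionless).
  Combining: lm·m⁻¹ = cd · m⁻¹ = m⁻¹·cd.
Right side:
  Wb = V·s (flux: a volt is a weber per second),
      = kg·m²·s⁻²·A⁻¹.
  Pa = N/m² (pressure = force per area),
      = kg·m⁻¹·s⁻².
  So Pa⁻¹ = kg⁻¹·m·s².
  lm = cd·sr = cd (luminous flux; sr is dimensionless).
  T = Wb/m² (flux density = flux per area),
      = kg·s⁻²·A⁻¹.
  So T⁻¹ = kg⁻¹·s²·A.
  Combining: m⁻³·Wb·Pa⁻¹·lm·T⁻¹ = m⁻³ · (kg·m²·s⁻²·A⁻¹) · (kg⁻¹·m·s²) · cd · (kg⁻¹·s²·A) = kg⁻¹·s²·cd.
Left is m⁻¹·cd; right is kg⁻¹·s²·cd — different.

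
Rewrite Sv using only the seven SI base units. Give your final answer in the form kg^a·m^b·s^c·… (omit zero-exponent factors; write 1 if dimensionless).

Sv = J/kg (equivalent dose = energy per mass),
    = m²·s⁻².

m²·s⁻²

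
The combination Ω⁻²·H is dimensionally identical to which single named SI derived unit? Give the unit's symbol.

Ω = kg·m²·s⁻³·A⁻².
So Ω⁻² = kg⁻²·m⁻⁴·s⁶·A⁴.
H = kg·m²·s⁻²·A⁻².
Combining: Ω⁻²·H = (kg⁻²·m⁻⁴·s⁶·A⁴) · (kg·m²·s⁻²·A⁻²) = kg⁻¹·m⁻²·s⁴·A².
kg⁻¹·m⁻²·s⁴·A² is the base-SI form of the farad.

F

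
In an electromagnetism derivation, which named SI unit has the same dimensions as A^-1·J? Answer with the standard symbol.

Wb

J = N·m (work = force × distance),
    = kg·m²·s⁻².
Combining: A⁻¹·J = A⁻¹ · (kg·m²·s⁻²) = kg·m²·s⁻²·A⁻¹.
kg·m²·s⁻²·A⁻¹ is the base-SI form of the weber.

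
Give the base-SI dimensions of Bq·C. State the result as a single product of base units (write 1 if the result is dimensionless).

Bq = 1/s = s⁻¹ (activity is decays per second).
C = A·s = s·A (charge = current × time).
Combining: Bq·C = s⁻¹ · (s·A) = A.

A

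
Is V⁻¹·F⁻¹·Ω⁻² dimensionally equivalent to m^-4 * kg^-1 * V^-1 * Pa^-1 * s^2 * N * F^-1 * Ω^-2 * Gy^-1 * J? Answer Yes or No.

No

Left side:
  V = W/A (potential = power per current),
      = kg·m²·s⁻³·A⁻¹.
  So V⁻¹ = kg⁻¹·m⁻²·s³·A.
  F = C/V (capacitance = charge per voltage),
      = A·s/(kg·m²·s⁻³·A⁻¹) (substituting C and V),
      = kg⁻¹·m⁻²·s⁴·A².
  So F⁻¹ = kg·m²·s⁻⁴·A⁻².
  Ω = V/A (resistance = voltage per current),
      = kg·m²·s⁻³·A⁻².
  So Ω⁻² = kg⁻²·m⁻⁴·s⁶·A⁴.
  Combining: V⁻¹·F⁻¹·Ω⁻² = (kg⁻¹·m⁻²·s³·A) · (kg·m²·s⁻⁴·A⁻²) · (kg⁻²·m⁻⁴·s⁶·A⁴) = kg⁻²·m⁻⁴·s⁵·A³.
Right side:
  V = W/A (potential = power per current),
      = kg·m²·s⁻³·A⁻¹.
  So V⁻¹ = kg⁻¹·m⁻²·s³·A.
  Pa = N/m² (pressure = force per area),
      = kg·m⁻¹·s⁻².
  So Pa⁻¹ = kg⁻¹·m·s².
  N = kg·m/s² = kg·m·s⁻² (force = mass × acceleration).
  F = C/V (capacitance = charge per voltage),
      = A·s/(kg·m²·s⁻³·A⁻¹) (substituting C and V),
      = kg⁻¹·m⁻²·s⁴·A².
  So F⁻¹ = kg·m²·s⁻⁴·A⁻².
  Ω = V/A (resistance = voltage per current),
      = kg·m²·s⁻³·A⁻².
  So Ω⁻² = kg⁻²·m⁻⁴·s⁶·A⁴.
  Gy = J/kg (absorbed dose = energy per mass),
      = m²·s⁻².
  So Gy⁻¹ = m⁻²·s².
  J = N·m (work = force × distance),
      = kg·m²·s⁻².
  Combining: m⁻⁴·kg⁻¹·V⁻¹·Pa⁻¹·s²·N·F⁻¹·Ω⁻²·Gy⁻¹·J = m⁻⁴ · kg⁻¹ · (kg⁻¹·m⁻²·s³·A) · (kg⁻¹·m·s²) · s² · (kg·m·s⁻²) · (kg·m²·s⁻⁴·A⁻²) · (kg⁻²·m⁻⁴·s⁶·A⁴) · (m⁻²·s²) · (kg·m²·s⁻²) = kg⁻²·m⁻⁶·s⁷·A³.
Left is kg⁻²·m⁻⁴·s⁵·A³; right is kg⁻²·m⁻⁶·s⁷·A³ — different.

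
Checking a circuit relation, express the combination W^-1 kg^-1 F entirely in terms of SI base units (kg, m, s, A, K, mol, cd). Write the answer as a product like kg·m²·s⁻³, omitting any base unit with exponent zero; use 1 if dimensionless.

W = kg·m²·s⁻³.
So W⁻¹ = kg⁻¹·m⁻²·s³.
F = kg⁻¹·m⁻²·s⁴·A².
Combining: W⁻¹·kg⁻¹·F = (kg⁻¹·m⁻²·s³) · kg⁻¹ · (kg⁻¹·m⁻²·s⁴·A²) = kg⁻³·m⁻⁴·s⁷·A².

kg⁻³·m⁻⁴·s⁷·A²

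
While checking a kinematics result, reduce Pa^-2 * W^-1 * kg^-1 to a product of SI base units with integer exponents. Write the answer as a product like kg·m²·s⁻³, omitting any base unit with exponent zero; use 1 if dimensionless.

kg⁻⁴·s⁷

Pa = N/m² (pressure = force per area),
    = kg·m⁻¹·s⁻².
So Pa⁻² = kg⁻²·m²·s⁴.
W = J/s (power = energy per time),
    = kg·m²·s⁻³.
So W⁻¹ = kg⁻¹·m⁻²·s³.
Combining: Pa⁻²·W⁻¹·kg⁻¹ = (kg⁻²·m²·s⁴) · (kg⁻¹·m⁻²·s³) · kg⁻¹ = kg⁻⁴·s⁷.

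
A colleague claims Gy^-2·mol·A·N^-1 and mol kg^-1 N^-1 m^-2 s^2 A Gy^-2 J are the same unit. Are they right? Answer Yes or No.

Left side:
  Gy = J/kg (absorbed dose = energy per mass),
      = m²·s⁻².
  So Gy⁻² = m⁻⁴·s⁴.
  N = kg·m/s² = kg·m·s⁻² (force = mass × acceleration).
  So N⁻¹ = kg⁻¹·m⁻¹·s².
  Combining: Gy⁻²·mol·A·N⁻¹ = (m⁻⁴·s⁴) · mol · A · (kg⁻¹·m⁻¹·s²) = kg⁻¹·m⁻⁵·s⁶·A·mol.
Right side:
  N = kg·m/s² = kg·m·s⁻² (force = mass × acceleration).
  So N⁻¹ = kg⁻¹·m⁻¹·s².
  Gy = J/kg (absorbed dose = energy per mass),
      = m²·s⁻².
  So Gy⁻² = m⁻⁴·s⁴.
  J = N·m (work = force × distance),
      = kg·m²·s⁻².
  Combining: mol·kg⁻¹·N⁻¹·m⁻²·s²·A·Gy⁻²·J = mol · kg⁻¹ · (kg⁻¹·m⁻¹·s²) · m⁻² · s² · A · (m⁻⁴·s⁴) · (kg·m²·s⁻²) = kg⁻¹·m⁻⁵·s⁶·A·mol.
Both reduce to kg⁻¹·m⁻⁵·s⁶·A·mol.

Yes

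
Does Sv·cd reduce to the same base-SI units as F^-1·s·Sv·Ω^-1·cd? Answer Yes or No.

Left side:
  Sv = J/kg (equivalent dose = energy per mass),
      = m²·s⁻².
  Combining: Sv·cd = (m²·s⁻²) · cd = m²·s⁻²·cd.
Right side:
  F = C/V (capacitance = charge per voltage),
      = A·s/(kg·m²·s⁻³·A⁻¹) (substituting C and V),
      = kg⁻¹·m⁻²·s⁴·A².
  So F⁻¹ = kg·m²·s⁻⁴·A⁻².
  Sv = J/kg (equivalent dose = energy per mass),
      = m²·s⁻².
  Ω = V/A (resistance = voltage per current),
      = kg·m²·s⁻³·A⁻².
  So Ω⁻¹ = kg⁻¹·m⁻²·s³·A².
  Combining: F⁻¹·s·Sv·Ω⁻¹·cd = (kg·m²·s⁻⁴·A⁻²) · s · (m²·s⁻²) · (kg⁻¹·m⁻²·s³·A²) · cd = m²·s⁻²·cd.
Both reduce to m²·s⁻²·cd.

Yes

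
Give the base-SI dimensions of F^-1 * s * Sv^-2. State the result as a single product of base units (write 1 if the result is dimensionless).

F = C/V (capacitance = charge per voltage),
    = A·s/(kg·m²·s⁻³·A⁻¹) (substituting C and V),
    = kg⁻¹·m⁻²·s⁴·A².
So F⁻¹ = kg·m²·s⁻⁴·A⁻².
Sv = J/kg (equivalent dose = energy per mass),
    = m²·s⁻².
So Sv⁻² = m⁻⁴·s⁴.
Combining: F⁻¹·s·Sv⁻² = (kg·m²·s⁻⁴·A⁻²) · s · (m⁻⁴·s⁴) = kg·m⁻²·s·A⁻².

kg·m⁻²·s·A⁻²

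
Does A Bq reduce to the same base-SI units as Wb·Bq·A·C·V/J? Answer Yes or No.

Left side:
  Bq = s⁻¹.
  Combining: A·Bq = A · s⁻¹ = s⁻¹·A.
Right side:
  Wb = V·s (flux: a volt is a weber per second),
      = kg·m²·s⁻²·A⁻¹.
  Bq = 1/s = s⁻¹ (activity is decays per second).
  J = N·m (work = force × distance),
      = kg·m²·s⁻².
  So J⁻¹ = kg⁻¹·m⁻²·s².
  C = A·s = s·A (charge = current × time).
  V = W/A (potential = power per current),
      = kg·m²·s⁻³·A⁻¹.
  Combining: Wb·Bq·A·J⁻¹·C·V = (kg·m²·s⁻²·A⁻¹) · s⁻¹ · A · (kg⁻¹·m⁻²·s²) · (s·A) · (kg·m²·s⁻³·A⁻¹) = kg·m²·s⁻³.
Left is s⁻¹·A; right is kg·m²·s⁻³ — different.

No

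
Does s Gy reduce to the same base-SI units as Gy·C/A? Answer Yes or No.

Left side:
  Gy = m²·s⁻².
  Combining: s·Gy = s · (m²·s⁻²) = m²·s⁻¹.
Right side:
  Gy = J/kg (absorbed dose = energy per mass),
      = m²·s⁻².
  C = A·s = s·A (charge = current × time).
  Combining: Gy·A⁻¹·C = (m²·s⁻²) · A⁻¹ · (s·A) = m²·s⁻¹.
Both reduce to m²·s⁻¹.

Yes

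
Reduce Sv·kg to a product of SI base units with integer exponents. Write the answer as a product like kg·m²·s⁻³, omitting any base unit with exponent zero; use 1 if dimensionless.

kg·m²·s⁻²

Sv = J/kg (equivalent dose = energy per mass),
    = m²·s⁻².
Combining: Sv·kg = (m²·s⁻²) · kg = kg·m²·s⁻².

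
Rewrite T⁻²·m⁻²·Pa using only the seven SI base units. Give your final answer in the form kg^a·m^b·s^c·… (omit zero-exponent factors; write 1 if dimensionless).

kg⁻¹·m⁻³·s²·A²

T = kg·s⁻²·A⁻¹.
So T⁻² = kg⁻²·s⁴·A².
Pa = kg·m⁻¹·s⁻².
Combining: T⁻²·m⁻²·Pa = (kg⁻²·s⁴·A²) · m⁻² · (kg·m⁻¹·s⁻²) = kg⁻¹·m⁻³·s²·A².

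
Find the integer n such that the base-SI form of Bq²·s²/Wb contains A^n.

Bq = 1/s = s⁻¹ (activity is decays per second).
So Bq² = s⁻².
Wb = V·s (flux: a volt is a weber per second),
    = kg·m²·s⁻²·A⁻¹.
So Wb⁻¹ = kg⁻¹·m⁻²·s²·A.
Combining: Bq²·s²·Wb⁻¹ = s⁻² · s² · (kg⁻¹·m⁻²·s²·A) = kg⁻¹·m⁻²·s²·A.
The exponent of A is 1.

1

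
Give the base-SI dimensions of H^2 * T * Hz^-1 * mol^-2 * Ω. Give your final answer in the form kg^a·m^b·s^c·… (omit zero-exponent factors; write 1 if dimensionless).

H = Wb/A (inductance = flux per current),
    = kg·m²·s⁻²·A⁻².
So H² = kg²·m⁴·s⁻⁴·A⁻⁴.
T = Wb/m² (flux density = flux per area),
    = kg·s⁻²·A⁻¹.
Hz = 1/s = s⁻¹ (frequency is cycles per second).
So Hz⁻¹ = s.
Ω = V/A (resistance = voltage per current),
    = kg·m²·s⁻³·A⁻².
Combining: H²·T·Hz⁻¹·mol⁻²·Ω = (kg²·m⁴·s⁻⁴·A⁻⁴) · (kg·s⁻²·A⁻¹) · s · mol⁻² · (kg·m²·s⁻³·A⁻²) = kg⁴·m⁶·s⁻⁸·A⁻⁷·mol⁻².

kg⁴·m⁶·s⁻⁸·A⁻⁷·mol⁻²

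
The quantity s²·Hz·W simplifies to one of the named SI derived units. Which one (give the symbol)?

Hz = 1/s = s⁻¹ (frequency is cycles per second).
W = J/s (power = energy per time),
    = kg·m²·s⁻³.
Combining: s²·Hz·W = s² · s⁻¹ · (kg·m²·s⁻³) = kg·m²·s⁻².
kg·m²·s⁻² is the base-SI form of the joule.

J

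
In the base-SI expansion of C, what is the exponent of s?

1

C = s·A.
The exponent of s is 1.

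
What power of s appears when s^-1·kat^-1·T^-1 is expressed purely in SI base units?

2

kat = mol/s = s⁻¹·mol (catalytic activity).
So kat⁻¹ = s·mol⁻¹.
T = Wb/m² (flux density = flux per area),
    = kg·s⁻²·A⁻¹.
So T⁻¹ = kg⁻¹·s²·A.
Combining: s⁻¹·kat⁻¹·T⁻¹ = s⁻¹ · (s·mol⁻¹) · (kg⁻¹·s²·A) = kg⁻¹·s²·A·mol⁻¹.
The exponent of s is 2.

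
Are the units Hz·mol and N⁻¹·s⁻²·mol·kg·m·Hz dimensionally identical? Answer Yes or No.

Yes

Left side:
  Hz = s⁻¹.
  Combining: Hz·mol = s⁻¹ · mol = s⁻¹·mol.
Right side:
  N = kg·m/s² = kg·m·s⁻² (force = mass × acceleration).
  So N⁻¹ = kg⁻¹·m⁻¹·s².
  Hz = 1/s = s⁻¹ (frequency is cycles per second).
  Combining: N⁻¹·s⁻²·mol·kg·m·Hz = (kg⁻¹·m⁻¹·s²) · s⁻² · mol · kg · m · s⁻¹ = s⁻¹·mol.
Both reduce to s⁻¹·mol.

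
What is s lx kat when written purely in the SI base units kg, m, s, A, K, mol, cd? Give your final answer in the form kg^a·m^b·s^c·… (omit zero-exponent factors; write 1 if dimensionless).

m⁻²·mol·cd

lx = lm/m² (illuminance = luminous flux per area),
    = m⁻²·cd.
kat = mol/s = s⁻¹·mol (catalytic activity).
Combining: s·lx·kat = s · (m⁻²·cd) · (s⁻¹·mol) = m⁻²·mol·cd.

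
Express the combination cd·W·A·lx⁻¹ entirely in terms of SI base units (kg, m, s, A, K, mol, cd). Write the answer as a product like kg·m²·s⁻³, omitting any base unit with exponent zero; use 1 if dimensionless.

kg·m⁴·s⁻³·A

W = J/s (power = energy per time),
    = kg·m²·s⁻³.
lx = lm/m² (illuminance = luminous flux per area),
    = m⁻²·cd.
So lx⁻¹ = m²·cd⁻¹.
Combining: cd·W·A·lx⁻¹ = cd · (kg·m²·s⁻³) · A · (m²·cd⁻¹) = kg·m⁴·s⁻³·A.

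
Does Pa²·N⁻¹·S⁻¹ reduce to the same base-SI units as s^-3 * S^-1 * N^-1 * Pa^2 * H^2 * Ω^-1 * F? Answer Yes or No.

Yes

Left side:
  Pa = kg·m⁻¹·s⁻².
  So Pa² = kg²·m⁻²·s⁻⁴.
  N = kg·m·s⁻².
  So N⁻¹ = kg⁻¹·m⁻¹·s².
  S = kg⁻¹·m⁻²·s³·A².
  So S⁻¹ = kg·m²·s⁻³·A⁻².
  Combining: Pa²·N⁻¹·S⁻¹ = (kg²·m⁻²·s⁻⁴) · (kg⁻¹·m⁻¹·s²) · (kg·m²·s⁻³·A⁻²) = kg²·m⁻¹·s⁻⁵·A⁻².
Right side:
  S = kg⁻¹·m⁻²·s³·A².
  So S⁻¹ = kg·m²·s⁻³·A⁻².
  N = kg·m·s⁻².
  So N⁻¹ = kg⁻¹·m⁻¹·s².
  Pa = kg·m⁻¹·s⁻².
  So Pa² = kg²·m⁻²·s⁻⁴.
  H = kg·m²·s⁻²·A⁻².
  So H² = kg²·m⁴·s⁻⁴·A⁻⁴.
  Ω = kg·m²·s⁻³·A⁻².
  So Ω⁻¹ = kg⁻¹·m⁻²·s³·A².
  F = kg⁻¹·m⁻²·s⁴·A².
  Combining: s⁻³·S⁻¹·N⁻¹·Pa²·H²·Ω⁻¹·F = s⁻³ · (kg·m²·s⁻³·A⁻²) · (kg⁻¹·m⁻¹·s²) · (kg²·m⁻²·s⁻⁴) · (kg²·m⁴·s⁻⁴·A⁻⁴) · (kg⁻¹·m⁻²·s³·A²) · (kg⁻¹·m⁻²·s⁴·A²) = kg²·m⁻¹·s⁻⁵·A⁻².
Both reduce to kg²·m⁻¹·s⁻⁵·A⁻².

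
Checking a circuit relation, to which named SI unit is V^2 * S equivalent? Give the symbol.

V = W/A (potential = power per current),
    = kg·m²·s⁻³·A⁻¹.
So V² = kg²·m⁴·s⁻⁶·A⁻².
S = 1/Ω (conductance is reciprocal resistance),
    = kg⁻¹·m⁻²·s³·A².
Combining: V²·S = (kg²·m⁴·s⁻⁶·A⁻²) · (kg⁻¹·m⁻²·s³·A²) = kg·m²·s⁻³.
kg·m²·s⁻³ is the base-SI form of the watt.

W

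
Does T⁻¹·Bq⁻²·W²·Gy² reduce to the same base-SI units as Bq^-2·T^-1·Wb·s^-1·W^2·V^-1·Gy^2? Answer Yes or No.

Yes

Left side:
  T = Wb/m² (flux density = flux per area),
      = kg·s⁻²·A⁻¹.
  So T⁻¹ = kg⁻¹·s²·A.
  Bq = 1/s = s⁻¹ (activity is decays per second).
  So Bq⁻² = s².
  W = J/s (power = energy per time),
      = kg·m²·s⁻³.
  So W² = kg²·m⁴·s⁻⁶.
  Gy = J/kg (absorbed dose = energy per mass),
      = m²·s⁻².
  So Gy² = m⁴·s⁻⁴.
  Combining: T⁻¹·Bq⁻²·W²·Gy² = (kg⁻¹·s²·A) · s² · (kg²·m⁴·s⁻⁶) · (m⁴·s⁻⁴) = kg·m⁸·s⁻⁶·A.
Right side:
  Bq = 1/s = s⁻¹ (activity is decays per second).
  So Bq⁻² = s².
  T = Wb/m² (flux density = flux per area),
      = kg·s⁻²·A⁻¹.
  So T⁻¹ = kg⁻¹·s²·A.
  Wb = V·s (flux: a volt is a weber per second),
      = kg·m²·s⁻²·A⁻¹.
  W = J/s (power = energy per time),
      = kg·m²·s⁻³.
  So W² = kg²·m⁴·s⁻⁶.
  V = W/A (potential = power per current),
      = kg·m²·s⁻³·A⁻¹.
  So V⁻¹ = kg⁻¹·m⁻²·s³·A.
  Gy = J/kg (absorbed dose = energy per mass),
      = m²·s⁻².
  So Gy² = m⁴·s⁻⁴.
  Combining: Bq⁻²·T⁻¹·Wb·s⁻¹·W²·V⁻¹·Gy² = s² · (kg⁻¹·s²·A) · (kg·m²·s⁻²·A⁻¹) · s⁻¹ · (kg²·m⁴·s⁻⁶) · (kg⁻¹·m⁻²·s³·A) · (m⁴·s⁻⁴) = kg·m⁸·s⁻⁶·A.
Both reduce to kg·m⁸·s⁻⁶·A.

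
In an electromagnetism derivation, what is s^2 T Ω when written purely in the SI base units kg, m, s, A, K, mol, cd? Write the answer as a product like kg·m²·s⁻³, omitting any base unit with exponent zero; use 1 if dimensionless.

T = Wb/m² (flux density = flux per area),
    = kg·s⁻²·A⁻¹.
Ω = V/A (resistance = voltage per current),
    = kg·m²·s⁻³·A⁻².
Combining: s²·T·Ω = s² · (kg·s⁻²·A⁻¹) · (kg·m²·s⁻³·A⁻²) = kg²·m²·s⁻³·A⁻³.

kg²·m²·s⁻³·A⁻³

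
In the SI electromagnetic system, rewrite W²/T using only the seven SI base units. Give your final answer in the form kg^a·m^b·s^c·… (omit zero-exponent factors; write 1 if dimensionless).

W = J/s (power = energy per time),
    = kg·m²·s⁻³.
So W² = kg²·m⁴·s⁻⁶.
T = Wb/m² (flux density = flux per area),
    = kg·s⁻²·A⁻¹.
So T⁻¹ = kg⁻¹·s²·A.
Combining: W²·T⁻¹ = (kg²·m⁴·s⁻⁶) · (kg⁻¹·s²·A) = kg·m⁴·s⁻⁴·A.

kg·m⁴·s⁻⁴·A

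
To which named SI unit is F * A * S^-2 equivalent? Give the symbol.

Wb

F = C/V (capacitance = charge per voltage),
    = A·s/(kg·m²·s⁻³·A⁻¹) (substituting C and V),
    = kg⁻¹·m⁻²·s⁴·A².
S = 1/Ω (conductance is reciprocal resistance),
    = kg⁻¹·m⁻²·s³·A².
So S⁻² = kg²·m⁴·s⁻⁶·A⁻⁴.
Combining: F·A·S⁻² = (kg⁻¹·m⁻²·s⁴·A²) · A · (kg²·m⁴·s⁻⁶·A⁻⁴) = kg·m²·s⁻²·A⁻¹.
kg·m²·s⁻²·A⁻¹ is the base-SI form of the weber.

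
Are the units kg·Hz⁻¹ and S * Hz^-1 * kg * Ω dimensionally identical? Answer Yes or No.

Left side:
  Hz = s⁻¹.
  So Hz⁻¹ = s.
  Combining: kg·Hz⁻¹ = kg · s = kg·s.
Right side:
  S = kg⁻¹·m⁻²·s³·A².
  Hz = s⁻¹.
  So Hz⁻¹ = s.
  Ω = kg·m²·s⁻³·A⁻².
  Combining: S·Hz⁻¹·kg·Ω = (kg⁻¹·m⁻²·s³·A²) · s · kg · (kg·m²·s⁻³·A⁻²) = kg·s.
Both reduce to kg·s.

Yes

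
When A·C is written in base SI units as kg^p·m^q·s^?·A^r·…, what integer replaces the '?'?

C = A·s = s·A (charge = current × time).
Combining: A·C = A · (s·A) = s·A².
The exponent of s is 1.

1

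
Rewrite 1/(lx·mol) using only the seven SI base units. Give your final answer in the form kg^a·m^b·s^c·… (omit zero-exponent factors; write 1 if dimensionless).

lx = lm/m² (illuminance = luminous flux per area),
    = m⁻²·cd.
So lx⁻¹ = m²·cd⁻¹.
Combining: lx⁻¹·mol⁻¹ = (m²·cd⁻¹) · mol⁻¹ = m²·mol⁻¹·cd⁻¹.

m²·mol⁻¹·cd⁻¹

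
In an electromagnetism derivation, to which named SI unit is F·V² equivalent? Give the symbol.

F = C/V (capacitance = charge per voltage),
    = A·s/(kg·m²·s⁻³·A⁻¹) (substituting C and V),
    = kg⁻¹·m⁻²·s⁴·A².
V = W/A (potential = power per current),
    = kg·m²·s⁻³·A⁻¹.
So V² = kg²·m⁴·s⁻⁶·A⁻².
Combining: F·V² = (kg⁻¹·m⁻²·s⁴·A²) · (kg²·m⁴·s⁻⁶·A⁻²) = kg·m²·s⁻².
kg·m²·s⁻² is the base-SI form of the joule.

J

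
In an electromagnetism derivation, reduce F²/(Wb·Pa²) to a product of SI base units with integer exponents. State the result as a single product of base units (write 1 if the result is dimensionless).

kg⁻⁵·m⁻⁴·s¹⁴·A⁵

Wb = V·s (flux: a volt is a weber per second),
    = kg·m²·s⁻²·A⁻¹.
So Wb⁻¹ = kg⁻¹·m⁻²·s²·A.
F = C/V (capacitance = charge per voltage),
    = A·s/(kg·m²·s⁻³·A⁻¹) (substituting C and V),
    = kg⁻¹·m⁻²·s⁴·A².
So F² = kg⁻²·m⁻⁴·s⁸·A⁴.
Pa = N/m² (pressure = force per area),
    = kg·m⁻¹·s⁻².
So Pa⁻² = kg⁻²·m²·s⁴.
Combining: Wb⁻¹·F²·Pa⁻² = (kg⁻¹·m⁻²·s²·A) · (kg⁻²·m⁻⁴·s⁸·A⁴) · (kg⁻²·m²·s⁴) = kg⁻⁵·m⁻⁴·s¹⁴·A⁵.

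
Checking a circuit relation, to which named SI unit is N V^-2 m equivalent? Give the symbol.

F

N = kg·m/s² = kg·m·s⁻² (force = mass × acceleration).
V = W/A (potential = power per current),
    = kg·m²·s⁻³·A⁻¹.
So V⁻² = kg⁻²·m⁻⁴·s⁶·A².
Combining: N·V⁻²·m = (kg·m·s⁻²) · (kg⁻²·m⁻⁴·s⁶·A²) · m = kg⁻¹·m⁻²·s⁴·A².
kg⁻¹·m⁻²·s⁴·A² is the base-SI form of the farad.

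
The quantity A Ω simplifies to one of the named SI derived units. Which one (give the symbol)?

V

Ω = V/A (resistance = voltage per current),
    = kg·m²·s⁻³·A⁻².
Combining: A·Ω = A · (kg·m²·s⁻³·A⁻²) = kg·m²·s⁻³·A⁻¹.
kg·m²·s⁻³·A⁻¹ is the base-SI form of the volt.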